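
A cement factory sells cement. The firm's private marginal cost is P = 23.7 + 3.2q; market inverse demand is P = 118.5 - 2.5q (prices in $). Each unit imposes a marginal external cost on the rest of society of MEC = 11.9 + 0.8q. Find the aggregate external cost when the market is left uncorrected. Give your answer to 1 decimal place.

Market equilibrium (private): 23.7 + 3.2q = 118.5 - 2.5q → q_m = 16.6316.
Total external cost = ∫₀^{q_m} (11.9 + 0.8q) dq = 11.9×16.6316 + ½×0.8×16.6316² = 308.5601.

$308.6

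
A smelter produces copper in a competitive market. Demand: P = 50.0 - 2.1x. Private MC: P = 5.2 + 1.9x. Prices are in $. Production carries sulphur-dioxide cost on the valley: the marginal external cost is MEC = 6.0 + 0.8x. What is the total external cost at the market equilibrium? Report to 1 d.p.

Market equilibrium (private): 5.2 + 1.9x = 50.0 - 2.1x → x_m = 11.2000.
Total external cost = ∫₀^{x_m} (6.0 + 0.8x) dx = 6.0×11.2000 + ½×0.8×11.2000² = 117.3760.

$117.4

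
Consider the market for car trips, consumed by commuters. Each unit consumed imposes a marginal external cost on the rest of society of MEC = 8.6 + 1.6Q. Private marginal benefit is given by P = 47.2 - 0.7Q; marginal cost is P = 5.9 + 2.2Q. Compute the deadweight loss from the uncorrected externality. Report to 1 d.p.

DWL = 109.5

Market equilibrium (private): 5.9 + 2.2Q = 47.2 - 0.7Q → Q_m = 14.2414.
Social marginal benefit = demand − MEC = 38.6 - 2.3Q.
Set SMB = MC: 38.6 - 2.3Q = 5.9 + 2.2Q → Q* = 7.2667.
Height of the DWL triangle at Q_m is MC(Q_m) − SMB(Q_m) = MEC(Q_m) = 31.3862.
DWL = ½ × 6.9747 × 31.3862 = 109.4547.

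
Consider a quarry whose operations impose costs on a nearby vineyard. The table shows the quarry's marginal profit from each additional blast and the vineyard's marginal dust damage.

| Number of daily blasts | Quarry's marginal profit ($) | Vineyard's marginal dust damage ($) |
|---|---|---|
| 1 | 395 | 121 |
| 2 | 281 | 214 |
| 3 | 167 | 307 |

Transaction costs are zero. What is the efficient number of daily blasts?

2

Bargaining reaches the level where marginal profit last exceeds marginal dust damage.
That holds through level 2 (281 ≥ 214) but not at 3 (167 < 307).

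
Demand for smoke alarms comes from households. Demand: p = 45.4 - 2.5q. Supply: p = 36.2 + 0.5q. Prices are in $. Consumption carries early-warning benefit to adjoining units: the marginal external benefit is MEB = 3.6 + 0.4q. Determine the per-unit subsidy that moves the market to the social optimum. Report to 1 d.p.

subsidy = $5.6 per unit

Social marginal benefit = demand + MEB = 49.0 - 2.1q.
Set SMB = MC: 49.0 - 2.1q = 36.2 + 0.5q → q* = 4.9231.
The Pigouvian subsidy equals MEB at q*: 3.6 + 0.4×4.9231 = 5.5692.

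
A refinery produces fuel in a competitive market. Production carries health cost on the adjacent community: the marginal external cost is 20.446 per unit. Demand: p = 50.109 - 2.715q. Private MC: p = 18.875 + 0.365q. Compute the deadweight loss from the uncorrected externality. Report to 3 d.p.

DWL = 67.863

Market equilibrium (private): 18.875 + 0.365q = 50.109 - 2.715q → q_m = 10.1409.
Social marginal cost = private MC + MEC = 39.321 + 0.365q.
Set SMC = demand: 39.321 + 0.365q = 50.109 - 2.715q → q* = 3.5026.
The welfare-loss triangle has base |q_m − q*| and height MEC(q_m) (the vertical gap between SMC and demand is zero at q* and MEC at q_m).
DWL = ½ × 6.6383 × 20.4460 = 67.8633.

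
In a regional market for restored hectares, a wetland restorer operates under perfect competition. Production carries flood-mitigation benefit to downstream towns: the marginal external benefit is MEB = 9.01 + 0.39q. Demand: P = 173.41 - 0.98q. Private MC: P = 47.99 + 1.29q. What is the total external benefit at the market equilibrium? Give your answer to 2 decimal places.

Market equilibrium (private): 47.99 + 1.29q = 173.41 - 0.98q → q_m = 55.2511.
Total external benefit = ∫₀^{q_m} (9.01 + 0.39q) dq = 9.01×55.2511 + ½×0.39×55.2511² = 1093.0858.

1093.09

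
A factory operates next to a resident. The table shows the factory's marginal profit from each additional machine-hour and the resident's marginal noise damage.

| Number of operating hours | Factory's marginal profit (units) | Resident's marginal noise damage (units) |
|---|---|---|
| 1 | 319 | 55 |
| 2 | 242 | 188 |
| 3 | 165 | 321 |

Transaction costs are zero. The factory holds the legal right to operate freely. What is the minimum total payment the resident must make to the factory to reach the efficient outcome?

Left alone the factory would choose level 3 (marginal profit stays positive).
Efficient level: k* = 2 (marginal profit ≥ marginal noise damage through 2).
The resident must at least cover the factory's forgone profit from cutting 3→2: 165 = 165.

165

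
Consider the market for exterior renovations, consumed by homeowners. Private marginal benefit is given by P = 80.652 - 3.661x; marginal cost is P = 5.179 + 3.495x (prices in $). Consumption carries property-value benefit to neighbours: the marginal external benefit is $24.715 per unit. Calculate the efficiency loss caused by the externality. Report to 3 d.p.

Market equilibrium (private): 5.179 + 3.495x = 80.652 - 3.661x → x_m = 10.5468.
Social marginal benefit = demand + MEB = 105.367 - 3.661x.
Set SMB = MC: 105.367 - 3.661x = 5.179 + 3.495x → x* = 14.0006.
The welfare-loss triangle has base |x_m − x*| and height MEB(x_m) (the vertical gap between SMB and MC is zero at x* and MEB at x_m).
DWL = ½ × 3.4538 × 24.7150 = 42.6803.

DWL = $42.680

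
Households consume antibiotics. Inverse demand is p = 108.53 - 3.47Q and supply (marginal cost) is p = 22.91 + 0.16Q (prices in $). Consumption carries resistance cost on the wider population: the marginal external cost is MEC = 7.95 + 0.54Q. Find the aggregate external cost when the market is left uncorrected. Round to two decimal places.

Market equilibrium (private): 22.91 + 0.16Q = 108.53 - 3.47Q → Q_m = 23.5868.
Total external cost = ∫₀^{Q_m} (7.95 + 0.54Q) dQ = 7.95×23.5868 + ½×0.54×23.5868² = 337.7261.

$337.73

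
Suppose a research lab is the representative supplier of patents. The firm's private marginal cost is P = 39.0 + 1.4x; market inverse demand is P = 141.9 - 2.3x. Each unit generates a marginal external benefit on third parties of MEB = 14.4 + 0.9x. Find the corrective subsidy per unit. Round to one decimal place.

subsidy = 52.1 per unit

Social marginal cost = private MC − MEB = 24.6 + 0.5x.
Set SMC = demand: 24.6 + 0.5x = 141.9 - 2.3x → x* = 41.8929.
The Pigouvian subsidy equals MEB at x*: 14.4 + 0.9×41.8929 = 52.1036.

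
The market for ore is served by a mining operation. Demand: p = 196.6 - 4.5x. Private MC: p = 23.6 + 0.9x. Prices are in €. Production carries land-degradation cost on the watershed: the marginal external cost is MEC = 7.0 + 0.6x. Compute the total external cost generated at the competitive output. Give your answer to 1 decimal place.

Market equilibrium (private): 23.6 + 0.9x = 196.6 - 4.5x → x_m = 32.0370.
Total external cost = ∫₀^{x_m} (7.0 + 0.6x) dx = 7.0×32.0370 + ½×0.6×32.0370² = 532.1698.

€532.2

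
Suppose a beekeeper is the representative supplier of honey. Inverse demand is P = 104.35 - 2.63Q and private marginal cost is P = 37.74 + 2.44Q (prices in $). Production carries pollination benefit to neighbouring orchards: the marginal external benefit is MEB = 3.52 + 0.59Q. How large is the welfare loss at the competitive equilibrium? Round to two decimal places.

Market equilibrium (private): 37.74 + 2.44Q = 104.35 - 2.63Q → Q_m = 13.1381.
Social marginal cost = private MC − MEB = 34.22 + 1.85Q.
Set SMC = demand: 34.22 + 1.85Q = 104.35 - 2.63Q → Q* = 15.6540.
Height of the DWL triangle at Q_m is demand(Q_m) − SMC(Q_m) = MEB(Q_m) = 11.2715.
DWL = ½ × 2.5159 × 11.2715 = 14.1790.

DWL = $14.18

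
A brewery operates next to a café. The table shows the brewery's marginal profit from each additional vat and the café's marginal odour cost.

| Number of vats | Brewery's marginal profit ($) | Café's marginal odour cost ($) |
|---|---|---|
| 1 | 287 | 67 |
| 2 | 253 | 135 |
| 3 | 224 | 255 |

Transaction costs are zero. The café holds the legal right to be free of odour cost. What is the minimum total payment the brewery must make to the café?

$202

Efficient level: marginal profit ≥ marginal odour cost through level 2, so k* = 2.
With the café holding the right, the brewery must at least compensate total damage at k*: 67 + 135 = 202.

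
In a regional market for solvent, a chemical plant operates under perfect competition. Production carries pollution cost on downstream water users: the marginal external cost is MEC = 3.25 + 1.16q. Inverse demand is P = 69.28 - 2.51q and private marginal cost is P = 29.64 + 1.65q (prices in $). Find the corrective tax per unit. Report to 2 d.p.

Social marginal cost = private MC + MEC = 32.89 + 2.81q.
Set SMC = demand: 32.89 + 2.81q = 69.28 - 2.51q → q* = 6.8402.
The Pigouvian tax equals MEC at q*: 3.25 + 1.16×6.8402 = 11.1846.

tax = $11.18 per unit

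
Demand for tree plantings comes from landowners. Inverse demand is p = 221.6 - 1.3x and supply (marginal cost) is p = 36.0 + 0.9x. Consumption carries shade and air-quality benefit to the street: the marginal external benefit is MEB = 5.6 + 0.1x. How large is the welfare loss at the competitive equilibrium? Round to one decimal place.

DWL = 46.9

Market equilibrium (private): 36.0 + 0.9x = 221.6 - 1.3x → x_m = 84.3636.
Social marginal benefit = demand + MEB = 227.2 - 1.2x.
Set SMB = MC: 227.2 - 1.2x = 36.0 + 0.9x → x* = 91.0476.
Between x* and x_m the wedge SMB − MC runs linearly from 0 to MEB(x_m), so the loss is a triangle.
DWL = ½ × 6.6840 × 14.0364 = 46.9096.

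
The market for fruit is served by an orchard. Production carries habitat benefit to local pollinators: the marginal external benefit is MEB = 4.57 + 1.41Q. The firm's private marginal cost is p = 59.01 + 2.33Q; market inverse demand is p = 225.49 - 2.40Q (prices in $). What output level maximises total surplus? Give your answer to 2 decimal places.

Q* = 51.52

Social marginal cost = private MC − MEB = 54.44 + 0.92Q.
Set SMC = demand: 54.44 + 0.92Q = 225.49 - 2.40Q → Q* = 51.5211.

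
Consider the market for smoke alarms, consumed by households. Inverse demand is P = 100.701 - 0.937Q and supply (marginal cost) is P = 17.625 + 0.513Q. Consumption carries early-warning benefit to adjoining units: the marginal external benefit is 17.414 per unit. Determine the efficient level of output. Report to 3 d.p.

Social marginal benefit = demand + MEB = 118.115 - 0.937Q.
Set SMB = MC: 118.115 - 0.937Q = 17.625 + 0.513Q → Q* = 69.3034.

Q* = 69.303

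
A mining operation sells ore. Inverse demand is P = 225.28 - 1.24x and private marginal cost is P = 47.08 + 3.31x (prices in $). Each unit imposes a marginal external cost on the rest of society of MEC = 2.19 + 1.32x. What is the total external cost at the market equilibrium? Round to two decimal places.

$1098.13

Market equilibrium (private): 47.08 + 3.31x = 225.28 - 1.24x → x_m = 39.1648.
Total external cost = ∫₀^{x_m} (2.19 + 1.32x) dx = 2.19×39.1648 + ½×1.32×39.1648² = 1098.1327.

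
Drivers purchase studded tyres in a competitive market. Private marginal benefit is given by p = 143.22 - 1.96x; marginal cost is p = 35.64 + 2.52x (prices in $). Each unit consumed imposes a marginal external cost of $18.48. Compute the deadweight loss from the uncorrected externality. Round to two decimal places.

Market equilibrium (private): 35.64 + 2.52x = 143.22 - 1.96x → x_m = 24.0134.
Social marginal benefit = demand − MEC = 124.74 - 1.96x.
Set SMB = MC: 124.74 - 1.96x = 35.64 + 2.52x → x* = 19.8884.
The loss is the area between SMB and MC from x* to x_m; with linear curves that's a triangle of height MEC(x_m).
DWL = ½ × 4.1250 × 18.4800 = 38.1150.

DWL = $38.12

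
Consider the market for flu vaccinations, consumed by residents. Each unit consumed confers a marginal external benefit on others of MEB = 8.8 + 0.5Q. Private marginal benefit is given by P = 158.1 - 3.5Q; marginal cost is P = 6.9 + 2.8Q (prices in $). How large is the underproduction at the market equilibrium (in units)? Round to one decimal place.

3.6 units

Market equilibrium (private): 6.9 + 2.8Q = 158.1 - 3.5Q → Q_m = 24.0000.
Social marginal benefit = demand + MEB = 166.9 - 3.0Q.
Set SMB = MC: 166.9 - 3.0Q = 6.9 + 2.8Q → Q* = 27.5862.
Gap = |24.0000 − 27.5862| = 3.5862.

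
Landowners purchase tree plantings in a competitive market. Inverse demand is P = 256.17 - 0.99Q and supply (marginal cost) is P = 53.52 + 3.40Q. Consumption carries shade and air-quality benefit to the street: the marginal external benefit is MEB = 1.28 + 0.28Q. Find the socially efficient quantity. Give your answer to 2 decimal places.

Social marginal benefit = demand + MEB = 257.45 - 0.71Q.
Set SMB = MC: 257.45 - 0.71Q = 53.52 + 3.40Q → Q* = 49.6180.

Q* = 49.62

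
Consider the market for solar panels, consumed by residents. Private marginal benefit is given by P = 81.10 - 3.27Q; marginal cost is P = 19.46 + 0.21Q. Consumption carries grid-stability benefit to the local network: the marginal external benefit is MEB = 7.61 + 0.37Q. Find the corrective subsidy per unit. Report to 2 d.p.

subsidy = 15.85 per unit

Social marginal benefit = demand + MEB = 88.71 - 2.90Q.
Set SMB = MC: 88.71 - 2.90Q = 19.46 + 0.21Q → Q* = 22.2669.
The Pigouvian subsidy equals MEB at Q*: 7.61 + 0.37×22.2669 = 15.8488.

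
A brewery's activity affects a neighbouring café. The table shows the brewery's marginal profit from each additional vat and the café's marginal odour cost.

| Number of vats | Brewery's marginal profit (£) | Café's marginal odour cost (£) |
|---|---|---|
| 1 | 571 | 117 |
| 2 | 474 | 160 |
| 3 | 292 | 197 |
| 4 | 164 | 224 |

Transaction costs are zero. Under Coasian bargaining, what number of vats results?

Bargaining reaches the level where marginal profit last exceeds marginal odour cost.
That holds through level 3 (292 ≥ 197) but not at 4 (164 < 224).

3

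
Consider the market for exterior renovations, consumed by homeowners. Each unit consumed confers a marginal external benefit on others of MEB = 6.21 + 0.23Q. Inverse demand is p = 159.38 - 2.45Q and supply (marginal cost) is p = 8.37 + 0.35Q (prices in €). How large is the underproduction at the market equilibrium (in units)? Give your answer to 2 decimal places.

7.24 units

Market equilibrium (private): 8.37 + 0.35Q = 159.38 - 2.45Q → Q_m = 53.9321.
Social marginal benefit = demand + MEB = 165.59 - 2.22Q.
Set SMB = MC: 165.59 - 2.22Q = 8.37 + 0.35Q → Q* = 61.1751.
Gap = |53.9321 − 61.1751| = 7.2430.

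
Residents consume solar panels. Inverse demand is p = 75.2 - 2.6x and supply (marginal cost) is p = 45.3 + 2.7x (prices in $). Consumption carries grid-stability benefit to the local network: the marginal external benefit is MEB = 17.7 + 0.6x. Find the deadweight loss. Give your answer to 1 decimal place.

DWL = $47.3

Market equilibrium (private): 45.3 + 2.7x = 75.2 - 2.6x → x_m = 5.6415.
Social marginal benefit = demand + MEB = 92.9 - 2.0x.
Set SMB = MC: 92.9 - 2.0x = 45.3 + 2.7x → x* = 10.1277.
The welfare-loss triangle has base |x_m − x*| and height MEB(x_m) (the vertical gap between SMB and MC is zero at x* and MEB at x_m).
DWL = ½ × 4.4862 × 21.0849 = 47.2955.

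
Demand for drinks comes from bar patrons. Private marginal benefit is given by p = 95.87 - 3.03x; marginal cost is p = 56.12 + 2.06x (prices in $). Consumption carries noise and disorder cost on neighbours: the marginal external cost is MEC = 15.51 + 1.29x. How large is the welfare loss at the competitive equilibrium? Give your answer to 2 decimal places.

DWL = $51.30

Market equilibrium (private): 56.12 + 2.06x = 95.87 - 3.03x → x_m = 7.8094.
Social marginal benefit = demand − MEC = 80.36 - 4.32x.
Set SMB = MC: 80.36 - 4.32x = 56.12 + 2.06x → x* = 3.7994.
The loss is the area between SMB and MC from x* to x_m; with linear curves that's a triangle of height MEC(x_m).
DWL = ½ × 4.0100 × 25.5842 = 51.2963.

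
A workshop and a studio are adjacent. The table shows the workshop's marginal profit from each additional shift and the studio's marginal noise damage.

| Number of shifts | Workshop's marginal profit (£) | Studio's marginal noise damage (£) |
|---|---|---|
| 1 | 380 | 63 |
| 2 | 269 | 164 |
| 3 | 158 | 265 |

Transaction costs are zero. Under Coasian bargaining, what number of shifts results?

2

Bargaining reaches the level where marginal profit last exceeds marginal noise damage.
That holds through level 2 (269 ≥ 164) but not at 3 (158 < 265).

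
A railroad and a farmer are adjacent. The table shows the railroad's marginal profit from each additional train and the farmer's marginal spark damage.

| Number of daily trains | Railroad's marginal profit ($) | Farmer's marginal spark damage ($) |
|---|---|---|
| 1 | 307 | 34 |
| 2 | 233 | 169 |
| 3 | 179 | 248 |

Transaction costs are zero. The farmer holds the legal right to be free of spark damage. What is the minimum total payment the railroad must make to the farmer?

Efficient level: marginal profit ≥ marginal spark damage through level 2, so k* = 2.
With the farmer holding the right, the railroad must at least compensate total damage at k*: 34 + 169 = 203.

$203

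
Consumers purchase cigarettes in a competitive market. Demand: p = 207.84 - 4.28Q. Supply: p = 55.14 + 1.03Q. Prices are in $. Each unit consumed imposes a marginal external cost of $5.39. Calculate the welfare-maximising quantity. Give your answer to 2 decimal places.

Social marginal benefit = demand − MEC = 202.45 - 4.28Q.
Set SMB = MC: 202.45 - 4.28Q = 55.14 + 1.03Q → Q* = 27.7420.

Q* = 27.74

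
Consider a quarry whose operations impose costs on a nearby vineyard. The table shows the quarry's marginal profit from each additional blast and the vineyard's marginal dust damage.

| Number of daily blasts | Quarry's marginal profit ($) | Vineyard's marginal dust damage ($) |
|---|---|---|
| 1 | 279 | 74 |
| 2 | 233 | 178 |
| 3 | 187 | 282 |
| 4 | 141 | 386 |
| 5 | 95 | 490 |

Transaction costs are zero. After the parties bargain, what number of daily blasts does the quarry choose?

2

Bargaining reaches the level where marginal profit last exceeds marginal dust damage.
That holds through level 2 (233 ≥ 178) but not at 3 (187 < 282).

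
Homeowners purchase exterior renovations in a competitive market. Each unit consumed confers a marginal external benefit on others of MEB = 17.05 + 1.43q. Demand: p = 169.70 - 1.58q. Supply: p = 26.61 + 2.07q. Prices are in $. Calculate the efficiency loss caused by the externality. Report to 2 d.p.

DWL = $1203.84

Market equilibrium (private): 26.61 + 2.07q = 169.70 - 1.58q → q_m = 39.2027.
Social marginal benefit = demand + MEB = 186.75 - 0.15q.
Set SMB = MC: 186.75 - 0.15q = 26.61 + 2.07q → q* = 72.1351.
The loss is the area between SMB and MC from q* to q_m; with linear curves that's a triangle of height MEB(q_m).
DWL = ½ × 32.9324 × 73.1099 = 1203.8422.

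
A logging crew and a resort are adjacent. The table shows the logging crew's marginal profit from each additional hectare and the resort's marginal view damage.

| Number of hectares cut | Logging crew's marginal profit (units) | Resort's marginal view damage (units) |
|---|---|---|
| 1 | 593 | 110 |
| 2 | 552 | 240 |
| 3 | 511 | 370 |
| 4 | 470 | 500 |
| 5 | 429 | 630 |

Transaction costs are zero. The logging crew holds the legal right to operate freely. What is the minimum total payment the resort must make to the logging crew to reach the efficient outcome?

899

Left alone the logging crew would choose level 5 (marginal profit stays positive).
Efficient level: k* = 3 (marginal profit ≥ marginal view damage through 3).
The resort must at least cover the logging crew's forgone profit from cutting 5→3: 470 + 429 = 899.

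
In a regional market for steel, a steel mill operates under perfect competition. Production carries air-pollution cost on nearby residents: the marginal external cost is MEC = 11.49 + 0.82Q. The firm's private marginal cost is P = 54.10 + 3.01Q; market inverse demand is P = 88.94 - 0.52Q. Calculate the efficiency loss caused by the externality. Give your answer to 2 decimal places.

DWL = 44.08

Market equilibrium (private): 54.10 + 3.01Q = 88.94 - 0.52Q → Q_m = 9.8697.
Social marginal cost = private MC + MEC = 65.59 + 3.83Q.
Set SMC = demand: 65.59 + 3.83Q = 88.94 - 0.52Q → Q* = 5.3678.
Between Q* and Q_m the wedge SMC − demand runs linearly from 0 to MEC(Q_m), so the loss is a triangle.
DWL = ½ × 4.5019 × 19.5831 = 44.0806.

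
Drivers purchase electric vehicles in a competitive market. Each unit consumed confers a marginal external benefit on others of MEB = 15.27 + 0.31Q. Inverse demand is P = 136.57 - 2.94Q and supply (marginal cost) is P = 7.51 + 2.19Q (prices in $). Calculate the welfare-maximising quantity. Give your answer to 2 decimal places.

Social marginal benefit = demand + MEB = 151.84 - 2.63Q.
Set SMB = MC: 151.84 - 2.63Q = 7.51 + 2.19Q → Q* = 29.9440.

Q* = 29.94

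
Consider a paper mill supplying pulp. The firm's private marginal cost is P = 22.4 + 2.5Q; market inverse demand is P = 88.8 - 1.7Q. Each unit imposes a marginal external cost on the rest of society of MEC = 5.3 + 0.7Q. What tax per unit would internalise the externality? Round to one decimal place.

Social marginal cost = private MC + MEC = 27.7 + 3.2Q.
Set SMC = demand: 27.7 + 3.2Q = 88.8 - 1.7Q → Q* = 12.4694.
The Pigouvian tax equals MEC at Q*: 5.3 + 0.7×12.4694 = 14.0286.

tax = 14.0 per unit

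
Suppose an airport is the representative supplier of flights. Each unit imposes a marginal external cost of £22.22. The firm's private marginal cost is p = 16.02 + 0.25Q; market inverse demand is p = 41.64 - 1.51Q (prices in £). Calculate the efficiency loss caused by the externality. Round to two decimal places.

Market equilibrium (private): 16.02 + 0.25Q = 41.64 - 1.51Q → Q_m = 14.5568.
Social marginal cost = private MC + MEC = 38.24 + 0.25Q.
Set SMC = demand: 38.24 + 0.25Q = 41.64 - 1.51Q → Q* = 1.9318.
Between Q* and Q_m the wedge SMC − demand runs linearly from 0 to MEC(Q_m), so the loss is a triangle.
DWL = ½ × 12.6250 × 22.2200 = 140.2638.

DWL = £140.26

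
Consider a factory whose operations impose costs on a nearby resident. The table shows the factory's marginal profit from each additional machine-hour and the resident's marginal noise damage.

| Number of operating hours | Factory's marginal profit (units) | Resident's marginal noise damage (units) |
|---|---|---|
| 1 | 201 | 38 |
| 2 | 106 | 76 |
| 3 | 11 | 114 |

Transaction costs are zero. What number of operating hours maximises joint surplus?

Bargaining reaches the level where marginal profit last exceeds marginal noise damage.
That holds through level 2 (106 ≥ 76) but not at 3 (11 < 114).

2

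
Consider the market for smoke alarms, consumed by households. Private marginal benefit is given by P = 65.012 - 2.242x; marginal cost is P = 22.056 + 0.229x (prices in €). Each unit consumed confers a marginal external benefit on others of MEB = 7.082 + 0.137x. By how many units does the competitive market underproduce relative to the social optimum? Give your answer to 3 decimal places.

4.055 units

Market equilibrium (private): 22.056 + 0.229x = 65.012 - 2.242x → x_m = 17.3841.
Social marginal benefit = demand + MEB = 72.094 - 2.105x.
Set SMB = MC: 72.094 - 2.105x = 22.056 + 0.229x → x* = 21.4387.
Gap = |17.3841 − 21.4387| = 4.0546.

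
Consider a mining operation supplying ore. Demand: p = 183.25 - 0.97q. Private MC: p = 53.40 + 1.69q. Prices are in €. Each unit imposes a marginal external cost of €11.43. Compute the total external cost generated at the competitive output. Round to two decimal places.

Market equilibrium (private): 53.40 + 1.69q = 183.25 - 0.97q → q_m = 48.8158.
Total external cost = MEC × q_m = 11.43 × 48.8158 = 557.9646.

€557.96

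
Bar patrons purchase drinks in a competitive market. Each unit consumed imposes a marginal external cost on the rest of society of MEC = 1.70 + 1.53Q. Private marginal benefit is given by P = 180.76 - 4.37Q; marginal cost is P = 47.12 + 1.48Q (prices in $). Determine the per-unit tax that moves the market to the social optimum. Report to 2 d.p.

Social marginal benefit = demand − MEC = 179.06 - 5.90Q.
Set SMB = MC: 179.06 - 5.90Q = 47.12 + 1.48Q → Q* = 17.8780.
The Pigouvian tax equals MEC at Q*: 1.70 + 1.53×17.8780 = 29.0533.

tax = $29.05 per unit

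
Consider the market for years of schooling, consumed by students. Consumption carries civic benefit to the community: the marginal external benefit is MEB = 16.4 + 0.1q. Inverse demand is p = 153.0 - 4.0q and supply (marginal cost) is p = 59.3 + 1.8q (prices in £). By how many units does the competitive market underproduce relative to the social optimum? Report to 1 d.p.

Market equilibrium (private): 59.3 + 1.8q = 153.0 - 4.0q → q_m = 16.1552.
Social marginal benefit = demand + MEB = 169.4 - 3.9q.
Set SMB = MC: 169.4 - 3.9q = 59.3 + 1.8q → q* = 19.3158.
Gap = |16.1552 − 19.3158| = 3.1606.

3.2 units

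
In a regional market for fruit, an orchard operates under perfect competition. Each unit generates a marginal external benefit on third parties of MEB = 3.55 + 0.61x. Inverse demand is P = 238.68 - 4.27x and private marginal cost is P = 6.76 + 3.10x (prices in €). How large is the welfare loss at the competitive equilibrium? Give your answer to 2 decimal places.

DWL = €38.27

Market equilibrium (private): 6.76 + 3.10x = 238.68 - 4.27x → x_m = 31.4681.
Social marginal cost = private MC − MEB = 3.21 + 2.49x.
Set SMC = demand: 3.21 + 2.49x = 238.68 - 4.27x → x* = 34.8328.
The loss is the area between SMC and demand from x* to x_m; with linear curves that's a triangle of height MEB(x_m).
DWL = ½ × 3.3647 × 22.7455 = 38.2659.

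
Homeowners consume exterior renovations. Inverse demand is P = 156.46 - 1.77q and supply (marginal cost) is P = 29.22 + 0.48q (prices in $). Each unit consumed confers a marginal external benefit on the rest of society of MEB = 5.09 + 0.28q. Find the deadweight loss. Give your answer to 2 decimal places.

Market equilibrium (private): 29.22 + 0.48q = 156.46 - 1.77q → q_m = 56.5511.
Social marginal benefit = demand + MEB = 161.55 - 1.49q.
Set SMB = MC: 161.55 - 1.49q = 29.22 + 0.48q → q* = 67.1726.
Between q* and q_m the wedge SMB − MC runs linearly from 0 to MEB(q_m), so the loss is a triangle.
DWL = ½ × 10.6215 × 20.9243 = 111.1237.

DWL = $111.12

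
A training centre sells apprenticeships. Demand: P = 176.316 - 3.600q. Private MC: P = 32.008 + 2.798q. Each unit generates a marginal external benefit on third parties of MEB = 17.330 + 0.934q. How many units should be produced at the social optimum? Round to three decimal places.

q* = 29.582

Social marginal cost = private MC − MEB = 14.678 + 1.864q.
Set SMC = demand: 14.678 + 1.864q = 176.316 - 3.600q → q* = 29.5824.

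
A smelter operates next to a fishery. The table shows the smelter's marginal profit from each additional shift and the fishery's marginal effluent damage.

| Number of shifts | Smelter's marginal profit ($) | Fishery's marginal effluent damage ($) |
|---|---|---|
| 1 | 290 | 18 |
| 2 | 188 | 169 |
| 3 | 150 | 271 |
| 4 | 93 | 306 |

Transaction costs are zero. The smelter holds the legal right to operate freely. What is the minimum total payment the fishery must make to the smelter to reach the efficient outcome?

$243

Left alone the smelter would choose level 4 (marginal profit stays positive).
Efficient level: k* = 2 (marginal profit ≥ marginal effluent damage through 2).
The fishery must at least cover the smelter's forgone profit from cutting 4→2: 150 + 93 = 243.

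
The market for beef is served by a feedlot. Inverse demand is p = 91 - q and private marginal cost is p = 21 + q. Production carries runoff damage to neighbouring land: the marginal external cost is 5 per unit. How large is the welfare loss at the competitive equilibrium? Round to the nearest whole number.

DWL = 6

Market equilibrium (private): 21 + q = 91 - q → q_m = 35.0000.
Social marginal cost = private MC + MEC = 26 + q.
Set SMC = demand: 26 + q = 91 - q → q* = 32.5000.
The loss is the area between SMC and demand from q* to q_m; with linear curves that's a triangle of height MEC(q_m).
DWL = ½ × 2.5000 × 5.0000 = 6.2500.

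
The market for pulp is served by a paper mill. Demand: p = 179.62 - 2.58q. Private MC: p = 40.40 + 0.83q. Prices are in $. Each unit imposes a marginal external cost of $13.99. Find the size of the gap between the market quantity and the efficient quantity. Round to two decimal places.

4.10 units

Market equilibrium (private): 40.40 + 0.83q = 179.62 - 2.58q → q_m = 40.8270.
Social marginal cost = private MC + MEC = 54.39 + 0.83q.
Set SMC = demand: 54.39 + 0.83q = 179.62 - 2.58q → q* = 36.7243.
Gap = |40.8270 − 36.7243| = 4.1027.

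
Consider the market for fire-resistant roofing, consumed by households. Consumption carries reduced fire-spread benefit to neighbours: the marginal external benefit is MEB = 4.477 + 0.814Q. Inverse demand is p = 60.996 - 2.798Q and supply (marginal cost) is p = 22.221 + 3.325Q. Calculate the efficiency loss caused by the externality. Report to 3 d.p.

Market equilibrium (private): 22.221 + 3.325Q = 60.996 - 2.798Q → Q_m = 6.3327.
Social marginal benefit = demand + MEB = 65.473 - 1.984Q.
Set SMB = MC: 65.473 - 1.984Q = 22.221 + 3.325Q → Q* = 8.1469.
Height of the DWL triangle at Q_m is SMB(Q_m) − MC(Q_m) = MEB(Q_m) = 9.6318.
DWL = ½ × 1.8142 × 9.6318 = 8.7370.

DWL = 8.737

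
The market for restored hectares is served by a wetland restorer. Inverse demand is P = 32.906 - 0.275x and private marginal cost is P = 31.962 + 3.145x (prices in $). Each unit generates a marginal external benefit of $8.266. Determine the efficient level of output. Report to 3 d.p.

Social marginal cost = private MC − MEB = 23.696 + 3.145x.
Set SMC = demand: 23.696 + 3.145x = 32.906 - 0.275x → x* = 2.6930.

x* = 2.693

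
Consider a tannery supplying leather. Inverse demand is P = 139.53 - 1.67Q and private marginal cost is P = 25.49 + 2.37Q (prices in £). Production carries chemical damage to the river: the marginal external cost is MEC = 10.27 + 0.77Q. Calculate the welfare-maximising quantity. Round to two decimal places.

Social marginal cost = private MC + MEC = 35.76 + 3.14Q.
Set SMC = demand: 35.76 + 3.14Q = 139.53 - 1.67Q → Q* = 21.5738.

Q* = 21.57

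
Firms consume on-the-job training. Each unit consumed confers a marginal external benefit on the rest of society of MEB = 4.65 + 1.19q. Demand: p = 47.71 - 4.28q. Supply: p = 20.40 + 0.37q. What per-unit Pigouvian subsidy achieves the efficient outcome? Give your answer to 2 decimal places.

subsidy = 15.64 per unit

Social marginal benefit = demand + MEB = 52.36 - 3.09q.
Set SMB = MC: 52.36 - 3.09q = 20.40 + 0.37q → q* = 9.2370.
The Pigouvian subsidy equals MEB at q*: 4.65 + 1.19×9.2370 = 15.6420.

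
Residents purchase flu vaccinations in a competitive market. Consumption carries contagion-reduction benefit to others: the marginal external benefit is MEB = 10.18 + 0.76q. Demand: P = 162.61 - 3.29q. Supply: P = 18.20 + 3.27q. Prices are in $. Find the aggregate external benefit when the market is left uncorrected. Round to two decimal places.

$408.25

Market equilibrium (private): 18.20 + 3.27q = 162.61 - 3.29q → q_m = 22.0137.
Total external benefit = ∫₀^{q_m} (10.18 + 0.76q) dq = 10.18×22.0137 + ½×0.76×22.0137² = 408.2486.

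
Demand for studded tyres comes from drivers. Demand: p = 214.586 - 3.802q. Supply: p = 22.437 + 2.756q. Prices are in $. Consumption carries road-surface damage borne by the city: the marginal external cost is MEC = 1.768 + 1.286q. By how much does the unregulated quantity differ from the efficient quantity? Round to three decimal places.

5.029 units

Market equilibrium (private): 22.437 + 2.756q = 214.586 - 3.802q → q_m = 29.2999.
Social marginal benefit = demand − MEC = 212.818 - 5.088q.
Set SMB = MC: 212.818 - 5.088q = 22.437 + 2.756q → q* = 24.2709.
Gap = |29.2999 − 24.2709| = 5.0290.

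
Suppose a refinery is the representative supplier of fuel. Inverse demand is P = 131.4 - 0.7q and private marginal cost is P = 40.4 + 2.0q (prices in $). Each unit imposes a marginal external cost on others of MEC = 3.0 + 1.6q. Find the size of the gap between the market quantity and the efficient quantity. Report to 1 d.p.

Market equilibrium (private): 40.4 + 2.0q = 131.4 - 0.7q → q_m = 33.7037.
Social marginal cost = private MC + MEC = 43.4 + 3.6q.
Set SMC = demand: 43.4 + 3.6q = 131.4 - 0.7q → q* = 20.4651.
Gap = |33.7037 − 20.4651| = 13.2386.

13.2 units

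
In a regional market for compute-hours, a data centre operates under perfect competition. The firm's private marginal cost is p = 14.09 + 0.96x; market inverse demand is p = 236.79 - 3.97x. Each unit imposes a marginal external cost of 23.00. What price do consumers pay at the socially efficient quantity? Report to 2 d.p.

Social marginal cost = private MC + MEC = 37.09 + 0.96x.
Set SMC = demand: 37.09 + 0.96x = 236.79 - 3.97x → x* = 40.5071.
Consumer price on the demand curve at x*: 236.79 − 3.97×40.5071 = 75.9768.

P = 75.98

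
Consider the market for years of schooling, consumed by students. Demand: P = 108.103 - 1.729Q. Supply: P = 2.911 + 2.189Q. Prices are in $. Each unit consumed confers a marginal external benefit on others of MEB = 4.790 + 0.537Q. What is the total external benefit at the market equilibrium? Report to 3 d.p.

$322.148

Market equilibrium (private): 2.911 + 2.189Q = 108.103 - 1.729Q → Q_m = 26.8484.
Total external benefit = ∫₀^{Q_m} (4.790 + 0.537Q) dQ = 4.790×26.8484 + ½×0.537×26.8484² = 322.1485.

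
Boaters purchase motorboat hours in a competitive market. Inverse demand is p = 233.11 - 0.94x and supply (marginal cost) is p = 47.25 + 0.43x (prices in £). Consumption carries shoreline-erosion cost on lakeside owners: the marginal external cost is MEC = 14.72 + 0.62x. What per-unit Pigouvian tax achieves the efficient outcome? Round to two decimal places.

tax = £68.04 per unit

Social marginal benefit = demand − MEC = 218.39 - 1.56x.
Set SMB = MC: 218.39 - 1.56x = 47.25 + 0.43x → x* = 86.0000.
The Pigouvian tax equals MEC at x*: 14.72 + 0.62×86.0000 = 68.0400.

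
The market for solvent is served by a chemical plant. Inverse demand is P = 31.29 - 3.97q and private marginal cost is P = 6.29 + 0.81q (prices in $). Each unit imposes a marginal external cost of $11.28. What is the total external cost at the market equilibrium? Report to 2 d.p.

$59.00

Market equilibrium (private): 6.29 + 0.81q = 31.29 - 3.97q → q_m = 5.2301.
Total external cost = MEC × q_m = 11.28 × 5.2301 = 58.9955.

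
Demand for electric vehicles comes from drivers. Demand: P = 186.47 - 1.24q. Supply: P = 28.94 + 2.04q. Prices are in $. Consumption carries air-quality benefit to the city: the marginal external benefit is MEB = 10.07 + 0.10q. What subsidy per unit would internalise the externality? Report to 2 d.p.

subsidy = $15.34 per unit

Social marginal benefit = demand + MEB = 196.54 - 1.14q.
Set SMB = MC: 196.54 - 1.14q = 28.94 + 2.04q → q* = 52.7044.
The Pigouvian subsidy equals MEB at q*: 10.07 + 0.10×52.7044 = 15.3404.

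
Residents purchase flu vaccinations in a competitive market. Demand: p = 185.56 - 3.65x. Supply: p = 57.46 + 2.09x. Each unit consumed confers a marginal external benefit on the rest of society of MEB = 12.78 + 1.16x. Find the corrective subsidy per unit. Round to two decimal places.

subsidy = 48.46 per unit

Social marginal benefit = demand + MEB = 198.34 - 2.49x.
Set SMB = MC: 198.34 - 2.49x = 57.46 + 2.09x → x* = 30.7598.
The Pigouvian subsidy equals MEB at x*: 12.78 + 1.16×30.7598 = 48.4614.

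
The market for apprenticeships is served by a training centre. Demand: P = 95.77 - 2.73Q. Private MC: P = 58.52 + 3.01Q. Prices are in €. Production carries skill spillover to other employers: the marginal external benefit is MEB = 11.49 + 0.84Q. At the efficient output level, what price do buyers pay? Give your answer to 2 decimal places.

Social marginal cost = private MC − MEB = 47.03 + 2.17Q.
Set SMC = demand: 47.03 + 2.17Q = 95.77 - 2.73Q → Q* = 9.9469.
Consumer price on the demand curve at Q*: 95.77 − 2.73×9.9469 = 68.6150.

P = €68.61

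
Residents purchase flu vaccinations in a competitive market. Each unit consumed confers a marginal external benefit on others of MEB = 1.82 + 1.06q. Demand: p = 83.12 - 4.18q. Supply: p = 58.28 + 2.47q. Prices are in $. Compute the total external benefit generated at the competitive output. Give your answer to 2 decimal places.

$14.19

Market equilibrium (private): 58.28 + 2.47q = 83.12 - 4.18q → q_m = 3.7353.
Total external benefit = ∫₀^{q_m} (1.82 + 1.06q) dq = 1.82×3.7353 + ½×1.06×3.7353² = 14.1931.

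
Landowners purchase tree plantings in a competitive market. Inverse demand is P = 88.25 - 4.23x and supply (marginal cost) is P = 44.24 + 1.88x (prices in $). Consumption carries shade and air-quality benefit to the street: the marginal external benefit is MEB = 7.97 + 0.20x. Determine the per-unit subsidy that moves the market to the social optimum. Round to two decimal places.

subsidy = $9.73 per unit

Social marginal benefit = demand + MEB = 96.22 - 4.03x.
Set SMB = MC: 96.22 - 4.03x = 44.24 + 1.88x → x* = 8.7953.
The Pigouvian subsidy equals MEB at x*: 7.97 + 0.20×8.7953 = 9.7291.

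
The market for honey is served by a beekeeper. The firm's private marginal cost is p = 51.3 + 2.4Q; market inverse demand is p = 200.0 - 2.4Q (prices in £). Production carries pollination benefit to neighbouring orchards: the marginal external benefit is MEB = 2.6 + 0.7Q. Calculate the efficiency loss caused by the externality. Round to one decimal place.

Market equilibrium (private): 51.3 + 2.4Q = 200.0 - 2.4Q → Q_m = 30.9792.
Social marginal cost = private MC − MEB = 48.7 + 1.7Q.
Set SMC = demand: 48.7 + 1.7Q = 200.0 - 2.4Q → Q* = 36.9024.
Height of the DWL triangle at Q_m is demand(Q_m) − SMC(Q_m) = MEB(Q_m) = 24.2854.
DWL = ½ × 5.9232 × 24.2854 = 71.9236.

DWL = £71.9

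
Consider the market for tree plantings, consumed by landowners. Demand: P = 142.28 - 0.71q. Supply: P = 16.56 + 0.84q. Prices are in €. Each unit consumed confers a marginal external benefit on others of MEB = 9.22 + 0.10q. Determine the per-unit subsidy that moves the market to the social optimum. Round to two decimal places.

Social marginal benefit = demand + MEB = 151.50 - 0.61q.
Set SMB = MC: 151.50 - 0.61q = 16.56 + 0.84q → q* = 93.0621.
The Pigouvian subsidy equals MEB at q*: 9.22 + 0.10×93.0621 = 18.5262.

subsidy = €18.53 per unit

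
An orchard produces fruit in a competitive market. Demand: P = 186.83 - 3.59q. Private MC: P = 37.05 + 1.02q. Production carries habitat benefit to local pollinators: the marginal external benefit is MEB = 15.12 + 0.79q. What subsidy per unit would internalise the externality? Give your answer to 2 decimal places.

subsidy = 49.22 per unit

Social marginal cost = private MC − MEB = 21.93 + 0.23q.
Set SMC = demand: 21.93 + 0.23q = 186.83 - 3.59q → q* = 43.1675.
The Pigouvian subsidy equals MEB at q*: 15.12 + 0.79×43.1675 = 49.2223.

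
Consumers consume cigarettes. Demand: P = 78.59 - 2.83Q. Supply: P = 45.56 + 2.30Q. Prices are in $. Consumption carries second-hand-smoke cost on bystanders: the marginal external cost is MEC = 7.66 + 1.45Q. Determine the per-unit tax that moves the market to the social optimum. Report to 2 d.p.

tax = $13.25 per unit

Social marginal benefit = demand − MEC = 70.93 - 4.28Q.
Set SMB = MC: 70.93 - 4.28Q = 45.56 + 2.30Q → Q* = 3.8556.
The Pigouvian tax equals MEC at Q*: 7.66 + 1.45×3.8556 = 13.2506.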